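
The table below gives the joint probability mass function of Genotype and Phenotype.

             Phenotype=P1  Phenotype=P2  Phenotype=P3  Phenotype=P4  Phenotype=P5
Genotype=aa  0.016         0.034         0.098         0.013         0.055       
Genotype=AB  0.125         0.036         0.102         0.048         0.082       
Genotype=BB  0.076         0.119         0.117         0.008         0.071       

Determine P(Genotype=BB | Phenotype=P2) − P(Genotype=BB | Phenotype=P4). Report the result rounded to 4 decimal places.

0.5137

P(Phenotype=P2) = 0.034 + 0.036 + 0.119 = 0.189; P(Genotype=BB | Phenotype=P2) = 0.119/0.189 = 0.62963.
P(Phenotype=P4) = 0.013 + 0.048 + 0.008 = 0.069; P(Genotype=BB | Phenotype=P4) = 0.008/0.069 = 0.11594.
Difference = 0.5137.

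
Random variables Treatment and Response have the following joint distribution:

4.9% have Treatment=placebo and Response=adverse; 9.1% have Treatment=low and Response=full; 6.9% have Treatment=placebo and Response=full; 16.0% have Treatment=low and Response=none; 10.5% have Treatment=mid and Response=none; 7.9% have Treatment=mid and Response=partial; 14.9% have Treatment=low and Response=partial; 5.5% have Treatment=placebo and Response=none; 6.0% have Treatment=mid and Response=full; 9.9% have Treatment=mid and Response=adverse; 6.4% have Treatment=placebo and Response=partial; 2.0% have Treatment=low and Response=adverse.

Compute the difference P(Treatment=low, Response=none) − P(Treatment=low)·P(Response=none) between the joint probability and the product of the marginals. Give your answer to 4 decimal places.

0.0256

P(Treatment=low) = 0.160 + 0.149 + 0.091 + 0.020 = 0.420.
P(Response=none) = 0.055 + 0.160 + 0.105 = 0.320.
P(Treatment=low, Response=none) − P(Treatment=low)P(Response=none) = 0.160 − 0.420×0.320 = 0.0256.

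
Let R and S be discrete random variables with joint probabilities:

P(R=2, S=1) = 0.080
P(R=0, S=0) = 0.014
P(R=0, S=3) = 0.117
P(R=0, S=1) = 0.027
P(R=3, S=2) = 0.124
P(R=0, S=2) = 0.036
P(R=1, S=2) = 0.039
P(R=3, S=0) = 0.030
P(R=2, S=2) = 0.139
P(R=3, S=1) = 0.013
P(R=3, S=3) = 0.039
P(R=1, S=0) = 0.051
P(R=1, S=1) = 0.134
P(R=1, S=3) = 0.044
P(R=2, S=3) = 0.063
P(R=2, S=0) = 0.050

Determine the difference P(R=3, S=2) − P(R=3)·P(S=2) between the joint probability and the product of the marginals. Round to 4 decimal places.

P(R=3) = 0.030 + 0.013 + 0.124 + 0.039 = 0.206.
P(S=2) = 0.036 + 0.039 + 0.139 + 0.124 = 0.338.
P(R=3, S=2) − P(R=3)P(S=2) = 0.124 − 0.206×0.338 = 0.0544.

0.0544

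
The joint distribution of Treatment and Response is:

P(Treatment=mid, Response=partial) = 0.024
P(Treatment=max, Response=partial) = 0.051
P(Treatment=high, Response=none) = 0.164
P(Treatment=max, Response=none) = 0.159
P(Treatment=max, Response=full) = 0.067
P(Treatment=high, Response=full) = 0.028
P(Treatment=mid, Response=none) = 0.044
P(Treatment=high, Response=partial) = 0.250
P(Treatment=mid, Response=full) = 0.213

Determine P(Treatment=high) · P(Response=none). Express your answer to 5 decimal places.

P(Treatment=high) = 0.164 + 0.250 + 0.028 = 0.442.
P(Response=none) = 0.044 + 0.164 + 0.159 = 0.367.
Product: 0.442 × 0.367 = 0.16221.

0.16221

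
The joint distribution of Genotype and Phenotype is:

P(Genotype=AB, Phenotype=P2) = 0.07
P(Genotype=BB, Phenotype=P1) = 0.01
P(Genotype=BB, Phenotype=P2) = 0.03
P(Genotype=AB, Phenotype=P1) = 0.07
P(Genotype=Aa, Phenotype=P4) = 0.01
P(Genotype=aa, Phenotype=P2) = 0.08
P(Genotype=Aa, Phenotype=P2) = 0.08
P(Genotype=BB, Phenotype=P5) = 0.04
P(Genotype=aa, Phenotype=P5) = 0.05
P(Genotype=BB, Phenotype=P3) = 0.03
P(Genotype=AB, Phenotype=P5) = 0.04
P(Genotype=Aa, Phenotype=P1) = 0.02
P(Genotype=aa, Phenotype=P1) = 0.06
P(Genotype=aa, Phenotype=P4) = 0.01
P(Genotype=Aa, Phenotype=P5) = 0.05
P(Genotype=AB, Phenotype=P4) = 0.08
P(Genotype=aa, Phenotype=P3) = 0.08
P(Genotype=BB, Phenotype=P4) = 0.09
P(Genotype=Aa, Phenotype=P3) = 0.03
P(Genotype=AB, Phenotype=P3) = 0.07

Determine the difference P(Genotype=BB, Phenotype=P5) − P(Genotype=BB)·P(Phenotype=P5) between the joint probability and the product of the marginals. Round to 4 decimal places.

P(Genotype=BB) = 0.01 + 0.03 + 0.03 + 0.09 + 0.04 = 0.20.
P(Phenotype=P5) = 0.05 + 0.05 + 0.04 + 0.04 = 0.18.
P(Genotype=BB, Phenotype=P5) − P(Genotype=BB)P(Phenotype=P5) = 0.04 − 0.20×0.18 = 0.0040.

0.0040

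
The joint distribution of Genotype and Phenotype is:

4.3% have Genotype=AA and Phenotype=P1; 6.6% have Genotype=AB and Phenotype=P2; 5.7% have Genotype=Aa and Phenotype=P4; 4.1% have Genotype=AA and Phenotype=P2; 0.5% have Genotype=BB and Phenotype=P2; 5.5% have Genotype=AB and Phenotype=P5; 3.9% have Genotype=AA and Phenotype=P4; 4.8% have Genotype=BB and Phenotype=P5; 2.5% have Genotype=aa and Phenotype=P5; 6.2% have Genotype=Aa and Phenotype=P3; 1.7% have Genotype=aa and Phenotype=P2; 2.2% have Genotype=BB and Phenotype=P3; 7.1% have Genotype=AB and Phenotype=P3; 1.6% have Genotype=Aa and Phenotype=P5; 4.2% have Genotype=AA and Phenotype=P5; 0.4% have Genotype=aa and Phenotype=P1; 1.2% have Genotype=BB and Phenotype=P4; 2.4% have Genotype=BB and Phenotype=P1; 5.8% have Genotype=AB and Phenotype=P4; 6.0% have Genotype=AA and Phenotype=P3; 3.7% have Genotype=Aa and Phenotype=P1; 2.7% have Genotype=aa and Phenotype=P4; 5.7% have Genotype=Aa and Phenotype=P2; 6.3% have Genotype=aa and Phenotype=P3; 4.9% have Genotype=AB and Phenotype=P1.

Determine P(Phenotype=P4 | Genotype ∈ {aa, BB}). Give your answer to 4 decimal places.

P(Genotype=aa) = 0.004 + 0.017 + 0.063 + 0.027 + 0.025 = 0.136.
P(Genotype=BB) = 0.024 + 0.005 + 0.022 + 0.012 + 0.048 = 0.111.
P(Genotype ∈ {aa, BB}) = 0.136 + 0.111 = 0.247; P(Phenotype=P4, Genotype ∈ {aa, BB}) = 0.027 + 0.012 = 0.039.
P(Phenotype=P4 | Genotype ∈ {aa, BB}) = 0.039/0.247 = 0.1579.

0.1579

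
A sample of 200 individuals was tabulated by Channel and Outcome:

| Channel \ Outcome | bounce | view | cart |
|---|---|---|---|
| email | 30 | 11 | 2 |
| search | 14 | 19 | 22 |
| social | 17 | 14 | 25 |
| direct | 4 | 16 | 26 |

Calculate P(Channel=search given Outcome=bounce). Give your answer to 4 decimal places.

Total with Outcome=bounce: 30 + 14 + 17 + 4 = 65.
P(Channel=search | Outcome=bounce) = 14/65 = 0.2154.

0.2154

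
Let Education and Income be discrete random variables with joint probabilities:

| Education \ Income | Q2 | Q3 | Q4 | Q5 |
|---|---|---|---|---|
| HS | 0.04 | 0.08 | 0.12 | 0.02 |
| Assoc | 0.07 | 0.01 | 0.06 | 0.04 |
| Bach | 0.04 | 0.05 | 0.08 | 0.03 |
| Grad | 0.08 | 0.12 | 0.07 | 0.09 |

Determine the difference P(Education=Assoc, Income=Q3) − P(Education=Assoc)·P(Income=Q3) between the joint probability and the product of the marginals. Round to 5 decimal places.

-0.03680

P(Education=Assoc) = 0.07 + 0.01 + 0.06 + 0.04 = 0.18.
P(Income=Q3) = 0.08 + 0.01 + 0.05 + 0.12 = 0.26.
P(Education=Assoc, Income=Q3) − P(Education=Assoc)P(Income=Q3) = 0.01 − 0.18×0.26 = -0.03680.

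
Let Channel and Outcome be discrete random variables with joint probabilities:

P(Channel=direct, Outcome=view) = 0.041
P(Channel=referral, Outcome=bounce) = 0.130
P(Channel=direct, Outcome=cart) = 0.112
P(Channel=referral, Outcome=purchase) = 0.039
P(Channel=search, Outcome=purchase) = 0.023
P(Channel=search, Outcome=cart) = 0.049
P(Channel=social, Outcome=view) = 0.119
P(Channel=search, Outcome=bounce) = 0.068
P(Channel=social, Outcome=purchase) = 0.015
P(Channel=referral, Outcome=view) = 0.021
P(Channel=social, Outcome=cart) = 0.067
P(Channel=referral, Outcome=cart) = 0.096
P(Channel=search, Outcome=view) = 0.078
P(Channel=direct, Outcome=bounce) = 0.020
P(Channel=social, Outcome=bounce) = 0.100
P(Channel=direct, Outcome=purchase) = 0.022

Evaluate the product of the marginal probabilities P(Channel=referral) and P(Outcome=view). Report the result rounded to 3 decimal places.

P(Channel=referral) = 0.130 + 0.021 + 0.096 + 0.039 = 0.286.
P(Outcome=view) = 0.078 + 0.119 + 0.041 + 0.021 = 0.259.
Product: 0.286 × 0.259 = 0.074.

0.074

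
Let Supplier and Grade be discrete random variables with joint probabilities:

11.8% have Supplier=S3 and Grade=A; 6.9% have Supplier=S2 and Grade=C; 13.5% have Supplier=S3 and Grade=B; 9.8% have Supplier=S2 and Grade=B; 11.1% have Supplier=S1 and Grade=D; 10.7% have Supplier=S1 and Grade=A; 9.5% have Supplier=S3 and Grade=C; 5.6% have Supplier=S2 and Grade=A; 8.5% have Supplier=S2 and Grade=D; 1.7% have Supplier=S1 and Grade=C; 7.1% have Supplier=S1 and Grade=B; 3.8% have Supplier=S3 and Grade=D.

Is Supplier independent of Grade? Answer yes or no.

P(Supplier=S3) = 0.386 and P(Grade=D) = 0.234, so their product is 0.09032, but P(Supplier=S3, Grade=D) = 0.038. Since these differ, Supplier and Grade are not independent.

no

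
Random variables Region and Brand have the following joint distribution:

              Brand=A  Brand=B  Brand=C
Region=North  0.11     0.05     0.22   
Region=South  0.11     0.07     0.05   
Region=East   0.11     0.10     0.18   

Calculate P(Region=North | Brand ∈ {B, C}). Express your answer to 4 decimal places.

P(Brand=B) = 0.05 + 0.07 + 0.10 = 0.22.
P(Brand=C) = 0.22 + 0.05 + 0.18 = 0.45.
P(Brand ∈ {B, C}) = 0.22 + 0.45 = 0.67; P(Region=North, Brand ∈ {B, C}) = 0.05 + 0.22 = 0.27.
P(Region=North | Brand ∈ {B, C}) = 0.27/0.67 = 0.4030.

0.4030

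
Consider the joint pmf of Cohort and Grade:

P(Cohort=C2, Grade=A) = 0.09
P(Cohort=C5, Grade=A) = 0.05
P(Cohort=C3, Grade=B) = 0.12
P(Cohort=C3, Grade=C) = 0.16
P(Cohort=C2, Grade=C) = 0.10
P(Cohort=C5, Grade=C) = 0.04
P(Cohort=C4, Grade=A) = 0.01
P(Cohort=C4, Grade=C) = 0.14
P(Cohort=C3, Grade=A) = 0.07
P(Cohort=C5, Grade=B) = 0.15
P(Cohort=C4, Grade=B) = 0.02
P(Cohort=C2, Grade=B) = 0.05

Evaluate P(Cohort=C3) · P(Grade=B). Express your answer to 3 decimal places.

0.119

P(Cohort=C3) = 0.07 + 0.12 + 0.16 = 0.35.
P(Grade=B) = 0.05 + 0.12 + 0.02 + 0.15 = 0.34.
Product: 0.35 × 0.34 = 0.119.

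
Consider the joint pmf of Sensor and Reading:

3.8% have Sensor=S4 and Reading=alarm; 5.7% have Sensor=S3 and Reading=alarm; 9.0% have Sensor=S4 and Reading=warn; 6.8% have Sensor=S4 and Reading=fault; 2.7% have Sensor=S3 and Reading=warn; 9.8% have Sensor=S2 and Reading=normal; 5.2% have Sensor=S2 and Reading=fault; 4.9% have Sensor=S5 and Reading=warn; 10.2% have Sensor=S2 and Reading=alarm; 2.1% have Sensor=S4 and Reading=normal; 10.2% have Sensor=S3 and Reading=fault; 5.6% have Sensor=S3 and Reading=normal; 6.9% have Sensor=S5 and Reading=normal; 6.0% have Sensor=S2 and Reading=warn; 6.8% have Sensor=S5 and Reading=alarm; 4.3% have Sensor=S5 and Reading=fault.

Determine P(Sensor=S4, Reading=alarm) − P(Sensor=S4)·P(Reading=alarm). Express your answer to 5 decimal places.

-0.01951

P(Sensor=S4) = 0.021 + 0.090 + 0.038 + 0.068 = 0.217.
P(Reading=alarm) = 0.102 + 0.057 + 0.038 + 0.068 = 0.265.
P(Sensor=S4, Reading=alarm) − P(Sensor=S4)P(Reading=alarm) = 0.038 − 0.217×0.265 = -0.01951.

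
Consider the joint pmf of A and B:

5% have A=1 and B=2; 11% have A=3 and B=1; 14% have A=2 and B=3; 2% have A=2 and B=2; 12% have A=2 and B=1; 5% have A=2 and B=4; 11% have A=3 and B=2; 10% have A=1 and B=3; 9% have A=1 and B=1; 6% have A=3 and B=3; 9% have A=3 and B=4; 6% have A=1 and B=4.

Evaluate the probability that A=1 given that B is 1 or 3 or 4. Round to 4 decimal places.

0.3049

P(B=1) = 0.09 + 0.12 + 0.11 = 0.32.
P(B=3) = 0.10 + 0.14 + 0.06 = 0.30.
P(B=4) = 0.06 + 0.05 + 0.09 = 0.20.
P(B ∈ {1, 3, 4}) = 0.32 + 0.30 + 0.20 = 0.82; P(A=1, B ∈ {1, 3, 4}) = 0.09 + 0.10 + 0.06 = 0.25.
P(A=1 | B ∈ {1, 3, 4}) = 0.25/0.82 = 0.3049.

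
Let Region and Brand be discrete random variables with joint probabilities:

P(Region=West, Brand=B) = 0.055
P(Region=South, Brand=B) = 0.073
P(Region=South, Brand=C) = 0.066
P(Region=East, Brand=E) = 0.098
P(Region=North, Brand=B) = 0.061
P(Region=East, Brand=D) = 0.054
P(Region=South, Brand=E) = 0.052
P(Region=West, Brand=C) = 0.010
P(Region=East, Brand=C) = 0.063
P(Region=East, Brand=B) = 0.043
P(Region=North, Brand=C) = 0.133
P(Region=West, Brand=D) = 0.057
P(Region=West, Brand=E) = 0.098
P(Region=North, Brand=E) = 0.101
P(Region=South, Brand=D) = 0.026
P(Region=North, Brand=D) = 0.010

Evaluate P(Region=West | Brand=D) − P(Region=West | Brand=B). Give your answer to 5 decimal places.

0.15069

P(Brand=D) = 0.010 + 0.026 + 0.054 + 0.057 = 0.147; P(Region=West | Brand=D) = 0.057/0.147 = 0.387755.
P(Brand=B) = 0.061 + 0.073 + 0.043 + 0.055 = 0.232; P(Region=West | Brand=B) = 0.055/0.232 = 0.237069.
Difference = 0.15069.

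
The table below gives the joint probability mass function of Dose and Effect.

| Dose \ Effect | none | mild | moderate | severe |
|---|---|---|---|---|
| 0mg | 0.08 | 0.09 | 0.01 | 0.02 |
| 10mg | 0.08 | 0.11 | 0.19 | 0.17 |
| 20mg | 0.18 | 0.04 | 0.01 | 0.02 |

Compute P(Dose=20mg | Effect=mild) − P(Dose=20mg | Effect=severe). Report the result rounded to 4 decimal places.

0.0714

P(Effect=mild) = 0.09 + 0.11 + 0.04 = 0.24; P(Dose=20mg | Effect=mild) = 0.04/0.24 = 0.16667.
P(Effect=severe) = 0.02 + 0.17 + 0.02 = 0.21; P(Dose=20mg | Effect=severe) = 0.02/0.21 = 0.09524.
Difference = 0.0714.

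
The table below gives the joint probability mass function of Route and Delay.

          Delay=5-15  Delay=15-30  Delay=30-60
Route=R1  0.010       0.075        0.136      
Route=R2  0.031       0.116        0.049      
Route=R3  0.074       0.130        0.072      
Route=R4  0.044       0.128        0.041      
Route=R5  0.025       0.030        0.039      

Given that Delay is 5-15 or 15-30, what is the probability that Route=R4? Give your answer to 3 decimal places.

P(Delay=5-15) = 0.010 + 0.031 + 0.074 + 0.044 + 0.025 = 0.184.
P(Delay=15-30) = 0.075 + 0.116 + 0.130 + 0.128 + 0.030 = 0.479.
P(Delay ∈ {5-15, 15-30}) = 0.184 + 0.479 = 0.663; P(Route=R4, Delay ∈ {5-15, 15-30}) = 0.044 + 0.128 = 0.172.
P(Route=R4 | Delay ∈ {5-15, 15-30}) = 0.172/0.663 = 0.259.

0.259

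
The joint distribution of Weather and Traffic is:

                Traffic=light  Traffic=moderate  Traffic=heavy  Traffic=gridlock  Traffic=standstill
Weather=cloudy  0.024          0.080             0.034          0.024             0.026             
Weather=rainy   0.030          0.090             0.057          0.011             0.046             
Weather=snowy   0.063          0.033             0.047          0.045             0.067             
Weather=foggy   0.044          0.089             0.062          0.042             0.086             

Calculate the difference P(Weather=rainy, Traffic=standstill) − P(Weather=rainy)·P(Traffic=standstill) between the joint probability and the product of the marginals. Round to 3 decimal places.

P(Weather=rainy) = 0.030 + 0.090 + 0.057 + 0.011 + 0.046 = 0.234.
P(Traffic=standstill) = 0.026 + 0.046 + 0.067 + 0.086 = 0.225.
P(Weather=rainy, Traffic=standstill) − P(Weather=rainy)P(Traffic=standstill) = 0.046 − 0.234×0.225 = -0.007.

-0.007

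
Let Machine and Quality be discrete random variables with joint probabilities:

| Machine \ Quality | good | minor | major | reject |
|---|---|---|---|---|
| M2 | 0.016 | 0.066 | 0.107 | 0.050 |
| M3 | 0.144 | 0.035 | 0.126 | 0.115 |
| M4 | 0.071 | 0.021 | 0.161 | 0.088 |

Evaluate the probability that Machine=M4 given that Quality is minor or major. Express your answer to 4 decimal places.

P(Quality=minor) = 0.066 + 0.035 + 0.021 = 0.122.
P(Quality=major) = 0.107 + 0.126 + 0.161 = 0.394.
P(Quality ∈ {minor, major}) = 0.122 + 0.394 = 0.516; P(Machine=M4, Quality ∈ {minor, major}) = 0.021 + 0.161 = 0.182.
P(Machine=M4 | Quality ∈ {minor, major}) = 0.182/0.516 = 0.3527.

0.3527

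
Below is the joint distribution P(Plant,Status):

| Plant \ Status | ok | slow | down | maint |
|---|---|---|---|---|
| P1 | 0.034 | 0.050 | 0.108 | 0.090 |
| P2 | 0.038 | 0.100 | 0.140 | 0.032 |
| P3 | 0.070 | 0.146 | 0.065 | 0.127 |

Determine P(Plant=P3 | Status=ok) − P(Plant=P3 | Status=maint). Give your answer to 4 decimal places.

P(Status=ok) = 0.034 + 0.038 + 0.070 = 0.142; P(Plant=P3 | Status=ok) = 0.070/0.142 = 0.49296.
P(Status=maint) = 0.090 + 0.032 + 0.127 = 0.249; P(Plant=P3 | Status=maint) = 0.127/0.249 = 0.51004.
Difference = -0.0171.

-0.0171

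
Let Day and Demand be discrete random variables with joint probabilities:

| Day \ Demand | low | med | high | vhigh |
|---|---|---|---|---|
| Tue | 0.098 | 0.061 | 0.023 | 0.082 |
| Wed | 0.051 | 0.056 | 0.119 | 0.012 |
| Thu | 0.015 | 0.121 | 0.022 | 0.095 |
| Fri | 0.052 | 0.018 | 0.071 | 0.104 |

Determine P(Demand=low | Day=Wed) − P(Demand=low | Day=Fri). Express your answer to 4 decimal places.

0.0020

P(Day=Wed) = 0.051 + 0.056 + 0.119 + 0.012 = 0.238; P(Demand=low | Day=Wed) = 0.051/0.238 = 0.21429.
P(Day=Fri) = 0.052 + 0.018 + 0.071 + 0.104 = 0.245; P(Demand=low | Day=Fri) = 0.052/0.245 = 0.21224.
Difference = 0.0020.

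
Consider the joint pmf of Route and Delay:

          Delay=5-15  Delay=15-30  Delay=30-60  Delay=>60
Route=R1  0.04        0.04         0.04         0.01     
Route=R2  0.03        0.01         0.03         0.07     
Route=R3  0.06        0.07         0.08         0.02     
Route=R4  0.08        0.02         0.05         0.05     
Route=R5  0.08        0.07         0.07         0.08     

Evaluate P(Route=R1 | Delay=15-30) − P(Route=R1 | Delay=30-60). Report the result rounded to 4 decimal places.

0.0423

P(Delay=15-30) = 0.04 + 0.01 + 0.07 + 0.02 + 0.07 = 0.21; P(Route=R1 | Delay=15-30) = 0.04/0.21 = 0.19048.
P(Delay=30-60) = 0.04 + 0.03 + 0.08 + 0.05 + 0.07 = 0.27; P(Route=R1 | Delay=30-60) = 0.04/0.27 = 0.14815.
Difference = 0.0423.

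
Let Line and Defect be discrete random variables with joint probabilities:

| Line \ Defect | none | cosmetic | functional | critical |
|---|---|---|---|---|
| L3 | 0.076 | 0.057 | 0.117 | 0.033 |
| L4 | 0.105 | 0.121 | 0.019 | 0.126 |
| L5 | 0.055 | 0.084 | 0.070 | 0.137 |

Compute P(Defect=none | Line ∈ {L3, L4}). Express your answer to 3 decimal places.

0.277

P(Line=L3) = 0.076 + 0.057 + 0.117 + 0.033 = 0.283.
P(Line=L4) = 0.105 + 0.121 + 0.019 + 0.126 = 0.371.
P(Line ∈ {L3, L4}) = 0.283 + 0.371 = 0.654; P(Defect=none, Line ∈ {L3, L4}) = 0.076 + 0.105 = 0.181.
P(Defect=none | Line ∈ {L3, L4}) = 0.181/0.654 = 0.277.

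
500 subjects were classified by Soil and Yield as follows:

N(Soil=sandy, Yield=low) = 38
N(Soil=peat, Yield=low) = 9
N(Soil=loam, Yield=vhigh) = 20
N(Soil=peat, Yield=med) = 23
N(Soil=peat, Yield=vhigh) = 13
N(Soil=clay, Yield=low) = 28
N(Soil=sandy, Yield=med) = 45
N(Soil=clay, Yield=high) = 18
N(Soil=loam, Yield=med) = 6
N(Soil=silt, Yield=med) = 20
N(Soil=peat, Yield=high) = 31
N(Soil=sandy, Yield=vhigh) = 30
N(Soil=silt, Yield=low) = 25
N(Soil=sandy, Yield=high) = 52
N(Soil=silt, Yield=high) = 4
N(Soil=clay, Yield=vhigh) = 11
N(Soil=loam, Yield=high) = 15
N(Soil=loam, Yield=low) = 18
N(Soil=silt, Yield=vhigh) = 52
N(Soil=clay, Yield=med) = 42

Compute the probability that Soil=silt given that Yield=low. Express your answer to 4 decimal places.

0.2119

Total with Yield=low: 38 + 18 + 28 + 25 + 9 = 118.
P(Soil=silt | Yield=low) = 25/118 = 0.2119.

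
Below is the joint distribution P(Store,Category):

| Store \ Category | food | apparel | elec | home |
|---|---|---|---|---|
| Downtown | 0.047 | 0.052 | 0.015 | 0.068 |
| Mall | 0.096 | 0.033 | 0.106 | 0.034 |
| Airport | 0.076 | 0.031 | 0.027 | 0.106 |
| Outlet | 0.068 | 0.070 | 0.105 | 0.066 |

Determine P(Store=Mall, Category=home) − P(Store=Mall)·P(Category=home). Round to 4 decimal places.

-0.0397

P(Store=Mall) = 0.096 + 0.033 + 0.106 + 0.034 = 0.269.
P(Category=home) = 0.068 + 0.034 + 0.106 + 0.066 = 0.274.
P(Store=Mall, Category=home) − P(Store=Mall)P(Category=home) = 0.034 − 0.269×0.274 = -0.0397.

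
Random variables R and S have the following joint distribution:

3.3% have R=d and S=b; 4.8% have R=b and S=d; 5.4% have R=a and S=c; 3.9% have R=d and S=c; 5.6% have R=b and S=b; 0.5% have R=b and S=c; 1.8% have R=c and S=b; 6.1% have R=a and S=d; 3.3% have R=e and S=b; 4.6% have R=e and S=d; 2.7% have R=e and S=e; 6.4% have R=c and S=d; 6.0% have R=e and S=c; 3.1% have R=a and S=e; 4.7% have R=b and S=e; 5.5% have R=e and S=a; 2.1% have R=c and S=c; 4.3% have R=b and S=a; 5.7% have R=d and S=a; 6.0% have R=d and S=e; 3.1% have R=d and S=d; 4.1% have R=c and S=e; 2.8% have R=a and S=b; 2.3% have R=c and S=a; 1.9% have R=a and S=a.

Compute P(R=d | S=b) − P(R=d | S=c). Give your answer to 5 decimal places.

P(S=b) = 0.028 + 0.056 + 0.018 + 0.033 + 0.033 = 0.168; P(R=d | S=b) = 0.033/0.168 = 0.196429.
P(S=c) = 0.054 + 0.005 + 0.021 + 0.039 + 0.060 = 0.179; P(R=d | S=c) = 0.039/0.179 = 0.217877.
Difference = -0.02145.

-0.02145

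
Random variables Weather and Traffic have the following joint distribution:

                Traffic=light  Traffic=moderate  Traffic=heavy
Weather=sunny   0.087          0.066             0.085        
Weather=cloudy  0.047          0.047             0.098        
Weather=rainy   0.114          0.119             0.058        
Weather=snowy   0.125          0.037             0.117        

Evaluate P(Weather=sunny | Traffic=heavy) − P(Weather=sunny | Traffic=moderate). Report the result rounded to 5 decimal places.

P(Traffic=heavy) = 0.085 + 0.098 + 0.058 + 0.117 = 0.358; P(Weather=sunny | Traffic=heavy) = 0.085/0.358 = 0.237430.
P(Traffic=moderate) = 0.066 + 0.047 + 0.119 + 0.037 = 0.269; P(Weather=sunny | Traffic=moderate) = 0.066/0.269 = 0.245353.
Difference = -0.00792.

-0.00792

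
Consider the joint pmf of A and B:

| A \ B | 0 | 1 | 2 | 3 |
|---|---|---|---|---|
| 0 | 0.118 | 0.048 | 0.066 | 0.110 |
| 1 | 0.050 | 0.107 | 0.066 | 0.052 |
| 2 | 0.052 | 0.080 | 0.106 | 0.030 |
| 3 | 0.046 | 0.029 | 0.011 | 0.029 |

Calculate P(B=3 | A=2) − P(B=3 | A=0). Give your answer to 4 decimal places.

P(A=2) = 0.052 + 0.080 + 0.106 + 0.030 = 0.268; P(B=3 | A=2) = 0.030/0.268 = 0.11194.
P(A=0) = 0.118 + 0.048 + 0.066 + 0.110 = 0.342; P(B=3 | A=0) = 0.110/0.342 = 0.32164.
Difference = -0.2097.

-0.2097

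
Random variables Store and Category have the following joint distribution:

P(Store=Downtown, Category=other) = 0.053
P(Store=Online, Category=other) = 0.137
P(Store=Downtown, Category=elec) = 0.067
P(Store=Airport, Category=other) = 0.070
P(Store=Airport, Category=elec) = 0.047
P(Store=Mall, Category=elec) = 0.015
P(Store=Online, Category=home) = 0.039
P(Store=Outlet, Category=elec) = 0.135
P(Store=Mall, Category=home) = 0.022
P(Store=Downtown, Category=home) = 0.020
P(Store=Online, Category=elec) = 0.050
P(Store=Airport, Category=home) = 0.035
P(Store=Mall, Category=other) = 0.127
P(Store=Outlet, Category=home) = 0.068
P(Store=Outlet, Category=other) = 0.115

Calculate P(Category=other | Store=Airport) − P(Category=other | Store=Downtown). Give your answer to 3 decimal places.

0.082

P(Store=Airport) = 0.047 + 0.035 + 0.070 = 0.152; P(Category=other | Store=Airport) = 0.070/0.152 = 0.4605.
P(Store=Downtown) = 0.067 + 0.020 + 0.053 = 0.140; P(Category=other | Store=Downtown) = 0.053/0.140 = 0.3786.
Difference = 0.082.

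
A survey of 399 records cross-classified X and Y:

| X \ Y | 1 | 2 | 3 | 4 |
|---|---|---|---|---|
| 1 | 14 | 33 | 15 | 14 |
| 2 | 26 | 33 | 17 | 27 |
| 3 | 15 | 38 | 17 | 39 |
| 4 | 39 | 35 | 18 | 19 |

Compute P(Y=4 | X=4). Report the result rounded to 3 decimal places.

Total with X=4: 39 + 35 + 18 + 19 = 111.
P(Y=4 | X=4) = 19/111 = 0.171.

0.171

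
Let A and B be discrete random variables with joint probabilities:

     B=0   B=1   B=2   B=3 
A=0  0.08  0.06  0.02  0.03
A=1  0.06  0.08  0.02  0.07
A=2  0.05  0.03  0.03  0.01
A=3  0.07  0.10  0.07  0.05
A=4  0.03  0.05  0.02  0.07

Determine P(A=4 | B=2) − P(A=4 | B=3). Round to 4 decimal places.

-0.1793

P(B=2) = 0.02 + 0.02 + 0.03 + 0.07 + 0.02 = 0.16; P(A=4 | B=2) = 0.02/0.16 = 0.12500.
P(B=3) = 0.03 + 0.07 + 0.01 + 0.05 + 0.07 = 0.23; P(A=4 | B=3) = 0.07/0.23 = 0.30435.
Difference = -0.1793.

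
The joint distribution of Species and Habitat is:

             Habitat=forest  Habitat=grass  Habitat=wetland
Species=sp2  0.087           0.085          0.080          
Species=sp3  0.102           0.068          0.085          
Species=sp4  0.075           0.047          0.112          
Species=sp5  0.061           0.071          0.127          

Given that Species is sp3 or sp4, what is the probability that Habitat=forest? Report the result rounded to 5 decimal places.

0.36196

P(Species=sp3) = 0.102 + 0.068 + 0.085 = 0.255.
P(Species=sp4) = 0.075 + 0.047 + 0.112 = 0.234.
P(Species ∈ {sp3, sp4}) = 0.255 + 0.234 = 0.489; P(Habitat=forest, Species ∈ {sp3, sp4}) = 0.102 + 0.075 = 0.177.
P(Habitat=forest | Species ∈ {sp3, sp4}) = 0.177/0.489 = 0.36196.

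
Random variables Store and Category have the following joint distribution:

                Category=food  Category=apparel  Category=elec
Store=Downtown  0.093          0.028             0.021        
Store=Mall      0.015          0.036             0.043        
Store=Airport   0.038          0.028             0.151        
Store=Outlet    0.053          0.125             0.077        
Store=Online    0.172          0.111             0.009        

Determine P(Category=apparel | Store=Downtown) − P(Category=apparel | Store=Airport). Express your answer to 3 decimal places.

P(Store=Downtown) = 0.093 + 0.028 + 0.021 = 0.142; P(Category=apparel | Store=Downtown) = 0.028/0.142 = 0.1972.
P(Store=Airport) = 0.038 + 0.028 + 0.151 = 0.217; P(Category=apparel | Store=Airport) = 0.028/0.217 = 0.1290.
Difference = 0.068.

0.068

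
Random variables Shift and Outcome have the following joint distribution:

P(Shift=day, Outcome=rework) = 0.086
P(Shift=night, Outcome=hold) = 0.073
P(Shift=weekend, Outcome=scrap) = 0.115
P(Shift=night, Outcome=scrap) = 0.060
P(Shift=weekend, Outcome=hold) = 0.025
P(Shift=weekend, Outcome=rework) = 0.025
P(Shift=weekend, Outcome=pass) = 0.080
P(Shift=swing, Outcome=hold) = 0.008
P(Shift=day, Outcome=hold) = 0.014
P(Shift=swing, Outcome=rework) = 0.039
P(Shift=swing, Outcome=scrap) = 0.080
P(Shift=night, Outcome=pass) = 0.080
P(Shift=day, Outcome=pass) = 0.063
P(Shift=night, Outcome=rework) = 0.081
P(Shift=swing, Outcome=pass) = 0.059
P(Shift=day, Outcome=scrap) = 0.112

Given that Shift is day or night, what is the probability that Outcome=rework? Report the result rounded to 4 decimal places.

0.2935

P(Shift=day) = 0.063 + 0.086 + 0.112 + 0.014 = 0.275.
P(Shift=night) = 0.080 + 0.081 + 0.060 + 0.073 = 0.294.
P(Shift ∈ {day, night}) = 0.275 + 0.294 = 0.569; P(Outcome=rework, Shift ∈ {day, night}) = 0.086 + 0.081 = 0.167.
P(Outcome=rework | Shift ∈ {day, night}) = 0.167/0.569 = 0.2935.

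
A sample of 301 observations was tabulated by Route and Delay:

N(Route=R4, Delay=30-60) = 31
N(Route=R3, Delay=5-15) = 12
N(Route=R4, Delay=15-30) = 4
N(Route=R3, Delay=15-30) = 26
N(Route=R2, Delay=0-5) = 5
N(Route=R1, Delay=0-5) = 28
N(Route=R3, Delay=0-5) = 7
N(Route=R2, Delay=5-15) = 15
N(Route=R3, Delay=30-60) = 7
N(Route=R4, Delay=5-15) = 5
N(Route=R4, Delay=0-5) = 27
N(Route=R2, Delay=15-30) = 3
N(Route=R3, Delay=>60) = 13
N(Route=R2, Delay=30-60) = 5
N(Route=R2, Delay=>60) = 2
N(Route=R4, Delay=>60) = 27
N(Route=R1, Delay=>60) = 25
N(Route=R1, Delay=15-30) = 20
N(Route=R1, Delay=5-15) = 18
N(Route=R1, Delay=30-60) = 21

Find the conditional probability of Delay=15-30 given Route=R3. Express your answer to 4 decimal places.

Total with Route=R3: 7 + 12 + 26 + 7 + 13 = 65.
P(Delay=15-30 | Route=R3) = 26/65 = 0.4000.

0.4000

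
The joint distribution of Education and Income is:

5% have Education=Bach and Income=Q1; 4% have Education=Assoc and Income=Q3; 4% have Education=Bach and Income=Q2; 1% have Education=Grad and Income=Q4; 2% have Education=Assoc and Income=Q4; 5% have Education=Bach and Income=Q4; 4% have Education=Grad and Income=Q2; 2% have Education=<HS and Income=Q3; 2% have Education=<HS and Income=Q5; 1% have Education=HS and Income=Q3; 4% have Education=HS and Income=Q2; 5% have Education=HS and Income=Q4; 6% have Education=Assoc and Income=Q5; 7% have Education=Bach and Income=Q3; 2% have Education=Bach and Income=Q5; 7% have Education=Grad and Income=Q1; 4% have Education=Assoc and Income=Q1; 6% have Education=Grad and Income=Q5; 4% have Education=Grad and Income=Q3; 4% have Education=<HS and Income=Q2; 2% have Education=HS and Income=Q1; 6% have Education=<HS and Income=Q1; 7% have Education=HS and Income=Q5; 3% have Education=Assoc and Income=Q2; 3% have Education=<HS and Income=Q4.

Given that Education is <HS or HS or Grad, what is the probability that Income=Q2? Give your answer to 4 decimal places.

0.2069

P(Education=<HS) = 0.06 + 0.04 + 0.02 + 0.03 + 0.02 = 0.17.
P(Education=HS) = 0.02 + 0.04 + 0.01 + 0.05 + 0.07 = 0.19.
P(Education=Grad) = 0.07 + 0.04 + 0.04 + 0.01 + 0.06 = 0.22.
P(Education ∈ {<HS, HS, Grad}) = 0.17 + 0.19 + 0.22 = 0.58; P(Income=Q2, Education ∈ {<HS, HS, Grad}) = 0.04 + 0.04 + 0.04 = 0.12.
P(Income=Q2 | Education ∈ {<HS, HS, Grad}) = 0.12/0.58 = 0.2069.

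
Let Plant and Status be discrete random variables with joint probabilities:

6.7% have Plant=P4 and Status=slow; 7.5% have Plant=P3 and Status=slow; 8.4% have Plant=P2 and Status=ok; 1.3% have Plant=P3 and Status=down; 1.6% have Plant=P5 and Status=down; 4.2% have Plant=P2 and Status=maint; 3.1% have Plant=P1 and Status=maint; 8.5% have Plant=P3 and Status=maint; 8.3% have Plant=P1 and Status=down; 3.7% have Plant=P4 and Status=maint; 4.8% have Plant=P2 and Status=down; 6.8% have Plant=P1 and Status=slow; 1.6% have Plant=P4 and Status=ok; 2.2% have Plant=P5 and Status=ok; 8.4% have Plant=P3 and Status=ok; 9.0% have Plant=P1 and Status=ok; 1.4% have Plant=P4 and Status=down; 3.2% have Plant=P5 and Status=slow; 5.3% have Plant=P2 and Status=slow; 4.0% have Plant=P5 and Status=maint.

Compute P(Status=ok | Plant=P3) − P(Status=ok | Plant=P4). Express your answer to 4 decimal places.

P(Plant=P3) = 0.084 + 0.075 + 0.013 + 0.085 = 0.257; P(Status=ok | Plant=P3) = 0.084/0.257 = 0.32685.
P(Plant=P4) = 0.016 + 0.067 + 0.014 + 0.037 = 0.134; P(Status=ok | Plant=P4) = 0.016/0.134 = 0.11940.
Difference = 0.2074.

0.2074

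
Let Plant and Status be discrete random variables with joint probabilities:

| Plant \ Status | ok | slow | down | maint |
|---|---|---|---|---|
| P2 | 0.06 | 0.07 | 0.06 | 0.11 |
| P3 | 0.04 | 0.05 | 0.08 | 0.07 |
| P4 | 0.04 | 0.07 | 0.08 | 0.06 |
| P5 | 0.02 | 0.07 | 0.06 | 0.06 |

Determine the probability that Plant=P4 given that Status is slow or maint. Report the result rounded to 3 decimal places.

0.232

P(Status=slow) = 0.07 + 0.05 + 0.07 + 0.07 = 0.26.
P(Status=maint) = 0.11 + 0.07 + 0.06 + 0.06 = 0.30.
P(Status ∈ {slow, maint}) = 0.26 + 0.30 = 0.56; P(Plant=P4, Status ∈ {slow, maint}) = 0.07 + 0.06 = 0.13.
P(Plant=P4 | Status ∈ {slow, maint}) = 0.13/0.56 = 0.232.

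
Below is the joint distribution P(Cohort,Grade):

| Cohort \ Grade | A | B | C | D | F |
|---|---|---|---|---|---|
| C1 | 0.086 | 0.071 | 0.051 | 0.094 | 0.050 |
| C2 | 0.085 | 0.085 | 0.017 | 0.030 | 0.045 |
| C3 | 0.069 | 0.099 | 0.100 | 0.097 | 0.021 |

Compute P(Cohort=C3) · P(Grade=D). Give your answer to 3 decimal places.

P(Cohort=C3) = 0.069 + 0.099 + 0.100 + 0.097 + 0.021 = 0.386.
P(Grade=D) = 0.094 + 0.030 + 0.097 = 0.221.
Product: 0.386 × 0.221 = 0.085.

0.085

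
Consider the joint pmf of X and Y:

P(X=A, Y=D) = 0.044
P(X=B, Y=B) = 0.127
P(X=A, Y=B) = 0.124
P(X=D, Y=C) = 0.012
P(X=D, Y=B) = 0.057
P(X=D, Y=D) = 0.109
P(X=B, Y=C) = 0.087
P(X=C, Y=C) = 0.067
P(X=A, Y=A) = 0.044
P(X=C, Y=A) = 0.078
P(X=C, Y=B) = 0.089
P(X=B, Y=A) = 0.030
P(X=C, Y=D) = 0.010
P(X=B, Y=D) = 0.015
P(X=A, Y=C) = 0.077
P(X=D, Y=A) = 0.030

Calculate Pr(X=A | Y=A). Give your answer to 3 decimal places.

P(Y=A) = 0.044 + 0.030 + 0.078 + 0.030 = 0.182.
P(X=A | Y=A) = 0.044/0.182 = 0.242.

0.242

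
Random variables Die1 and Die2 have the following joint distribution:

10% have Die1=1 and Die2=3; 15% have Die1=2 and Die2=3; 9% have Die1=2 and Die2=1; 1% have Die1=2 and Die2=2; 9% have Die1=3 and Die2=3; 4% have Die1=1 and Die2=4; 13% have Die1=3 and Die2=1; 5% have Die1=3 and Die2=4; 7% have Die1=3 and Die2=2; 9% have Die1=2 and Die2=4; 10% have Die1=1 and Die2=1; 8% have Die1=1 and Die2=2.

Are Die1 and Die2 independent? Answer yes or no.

no

P(Die1=2) = 0.34 and P(Die2=2) = 0.16, so their product is 0.0544, but P(Die1=2, Die2=2) = 0.01. Since these differ, Die1 and Die2 are not independent.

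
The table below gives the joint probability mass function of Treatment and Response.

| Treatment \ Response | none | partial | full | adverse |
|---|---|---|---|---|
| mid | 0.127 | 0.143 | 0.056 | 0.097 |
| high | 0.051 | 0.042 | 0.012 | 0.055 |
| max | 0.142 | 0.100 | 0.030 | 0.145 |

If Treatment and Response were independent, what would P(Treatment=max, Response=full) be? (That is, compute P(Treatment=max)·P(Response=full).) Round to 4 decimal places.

0.0409

P(Treatment=max) = 0.142 + 0.100 + 0.030 + 0.145 = 0.417.
P(Response=full) = 0.056 + 0.012 + 0.030 = 0.098.
Product: 0.417 × 0.098 = 0.0409.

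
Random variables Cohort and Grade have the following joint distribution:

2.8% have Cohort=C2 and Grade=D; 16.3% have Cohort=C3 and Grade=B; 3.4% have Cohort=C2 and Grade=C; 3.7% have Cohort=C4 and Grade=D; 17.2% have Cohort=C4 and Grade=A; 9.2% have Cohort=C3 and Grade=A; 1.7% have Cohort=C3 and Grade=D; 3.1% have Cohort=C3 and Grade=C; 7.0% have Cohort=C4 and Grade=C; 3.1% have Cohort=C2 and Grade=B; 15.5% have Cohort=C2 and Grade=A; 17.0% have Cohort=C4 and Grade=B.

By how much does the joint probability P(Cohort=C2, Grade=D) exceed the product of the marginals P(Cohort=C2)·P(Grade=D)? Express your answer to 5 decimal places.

P(Cohort=C2) = 0.155 + 0.031 + 0.034 + 0.028 = 0.248.
P(Grade=D) = 0.028 + 0.017 + 0.037 = 0.082.
P(Cohort=C2, Grade=D) − P(Cohort=C2)P(Grade=D) = 0.028 − 0.248×0.082 = 0.00766.

0.00766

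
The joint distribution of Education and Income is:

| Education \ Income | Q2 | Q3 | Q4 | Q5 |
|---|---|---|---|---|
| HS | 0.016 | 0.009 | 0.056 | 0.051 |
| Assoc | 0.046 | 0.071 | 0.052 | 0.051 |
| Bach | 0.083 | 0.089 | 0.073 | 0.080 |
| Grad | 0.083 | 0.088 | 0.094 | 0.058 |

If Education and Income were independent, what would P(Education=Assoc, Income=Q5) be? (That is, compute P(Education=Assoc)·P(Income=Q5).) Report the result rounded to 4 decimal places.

0.0528

P(Education=Assoc) = 0.046 + 0.071 + 0.052 + 0.051 = 0.220.
P(Income=Q5) = 0.051 + 0.051 + 0.080 + 0.058 = 0.240.
Product: 0.220 × 0.240 = 0.0528.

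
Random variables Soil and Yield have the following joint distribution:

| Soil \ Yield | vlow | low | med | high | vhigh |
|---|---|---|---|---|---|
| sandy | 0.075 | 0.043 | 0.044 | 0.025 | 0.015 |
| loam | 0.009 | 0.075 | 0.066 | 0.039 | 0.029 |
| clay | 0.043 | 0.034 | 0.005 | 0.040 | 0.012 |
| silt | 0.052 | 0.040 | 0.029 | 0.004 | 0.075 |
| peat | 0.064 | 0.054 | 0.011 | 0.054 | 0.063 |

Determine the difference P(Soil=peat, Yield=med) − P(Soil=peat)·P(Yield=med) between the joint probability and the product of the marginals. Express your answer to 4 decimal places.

P(Soil=peat) = 0.064 + 0.054 + 0.011 + 0.054 + 0.063 = 0.246.
P(Yield=med) = 0.044 + 0.066 + 0.005 + 0.029 + 0.011 = 0.155.
P(Soil=peat, Yield=med) − P(Soil=peat)P(Yield=med) = 0.011 − 0.246×0.155 = -0.0271.

-0.0271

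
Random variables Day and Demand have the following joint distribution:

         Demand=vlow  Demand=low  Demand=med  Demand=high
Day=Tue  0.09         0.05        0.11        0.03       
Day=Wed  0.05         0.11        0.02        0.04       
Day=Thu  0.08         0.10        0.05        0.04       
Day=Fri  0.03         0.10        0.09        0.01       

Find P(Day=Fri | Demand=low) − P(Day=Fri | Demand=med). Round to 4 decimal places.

-0.0556

P(Demand=low) = 0.05 + 0.11 + 0.10 + 0.10 = 0.36; P(Day=Fri | Demand=low) = 0.10/0.36 = 0.27778.
P(Demand=med) = 0.11 + 0.02 + 0.05 + 0.09 = 0.27; P(Day=Fri | Demand=med) = 0.09/0.27 = 0.33333.
Difference = -0.0556.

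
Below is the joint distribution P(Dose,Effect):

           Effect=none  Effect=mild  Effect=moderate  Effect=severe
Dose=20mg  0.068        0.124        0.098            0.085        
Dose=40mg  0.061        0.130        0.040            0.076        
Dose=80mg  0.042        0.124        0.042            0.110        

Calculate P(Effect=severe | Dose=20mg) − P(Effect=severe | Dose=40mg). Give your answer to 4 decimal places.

-0.0209

P(Dose=20mg) = 0.068 + 0.124 + 0.098 + 0.085 = 0.375; P(Effect=severe | Dose=20mg) = 0.085/0.375 = 0.22667.
P(Dose=40mg) = 0.061 + 0.130 + 0.040 + 0.076 = 0.307; P(Effect=severe | Dose=40mg) = 0.076/0.307 = 0.24756.
Difference = -0.0209.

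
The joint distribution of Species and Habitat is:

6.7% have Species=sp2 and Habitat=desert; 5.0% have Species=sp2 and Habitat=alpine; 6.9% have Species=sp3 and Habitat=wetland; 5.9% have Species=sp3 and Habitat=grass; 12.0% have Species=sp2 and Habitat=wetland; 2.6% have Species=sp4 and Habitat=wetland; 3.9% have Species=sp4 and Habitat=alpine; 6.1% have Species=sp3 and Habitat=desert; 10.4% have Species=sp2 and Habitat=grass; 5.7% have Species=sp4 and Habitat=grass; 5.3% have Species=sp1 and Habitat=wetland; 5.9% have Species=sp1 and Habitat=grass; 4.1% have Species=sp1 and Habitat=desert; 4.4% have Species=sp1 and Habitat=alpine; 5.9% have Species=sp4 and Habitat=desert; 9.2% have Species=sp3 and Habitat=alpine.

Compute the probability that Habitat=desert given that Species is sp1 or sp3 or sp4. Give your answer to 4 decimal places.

0.2443

P(Species=sp1) = 0.059 + 0.053 + 0.041 + 0.044 = 0.197.
P(Species=sp3) = 0.059 + 0.069 + 0.061 + 0.092 = 0.281.
P(Species=sp4) = 0.057 + 0.026 + 0.059 + 0.039 = 0.181.
P(Species ∈ {sp1, sp3, sp4}) = 0.197 + 0.281 + 0.181 = 0.659; P(Habitat=desert, Species ∈ {sp1, sp3, sp4}) = 0.041 + 0.061 + 0.059 = 0.161.
P(Habitat=desert | Species ∈ {sp1, sp3, sp4}) = 0.161/0.659 = 0.2443.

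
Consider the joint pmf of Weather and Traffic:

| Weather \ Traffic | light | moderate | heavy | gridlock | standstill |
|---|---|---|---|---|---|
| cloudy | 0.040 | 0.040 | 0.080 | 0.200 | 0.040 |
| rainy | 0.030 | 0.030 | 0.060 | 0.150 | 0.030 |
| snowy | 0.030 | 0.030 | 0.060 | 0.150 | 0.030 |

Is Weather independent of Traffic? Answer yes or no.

yes

Every cell satisfies P(Weather,Traffic) = P(Weather)·P(Traffic). For instance P(Weather=snowy) = 0.300, P(Traffic=light) = 0.100, and 0.300×0.100 = 0.030 matches the joint entry. So Weather and Traffic are independent.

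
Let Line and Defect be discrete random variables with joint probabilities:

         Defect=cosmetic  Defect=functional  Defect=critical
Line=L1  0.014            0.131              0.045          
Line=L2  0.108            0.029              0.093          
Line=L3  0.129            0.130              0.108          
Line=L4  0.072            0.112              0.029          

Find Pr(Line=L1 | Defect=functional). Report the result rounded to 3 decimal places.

P(Defect=functional) = 0.131 + 0.029 + 0.130 + 0.112 = 0.402.
P(Line=L1 | Defect=functional) = 0.131/0.402 = 0.326.

0.326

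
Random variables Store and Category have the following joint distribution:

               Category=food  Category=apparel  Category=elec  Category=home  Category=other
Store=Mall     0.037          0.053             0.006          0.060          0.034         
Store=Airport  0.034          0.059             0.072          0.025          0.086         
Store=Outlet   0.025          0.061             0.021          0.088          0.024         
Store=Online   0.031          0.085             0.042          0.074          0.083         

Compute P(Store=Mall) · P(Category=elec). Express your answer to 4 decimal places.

P(Store=Mall) = 0.037 + 0.053 + 0.006 + 0.060 + 0.034 = 0.190.
P(Category=elec) = 0.006 + 0.072 + 0.021 + 0.042 = 0.141.
Product: 0.190 × 0.141 = 0.0268.

0.0268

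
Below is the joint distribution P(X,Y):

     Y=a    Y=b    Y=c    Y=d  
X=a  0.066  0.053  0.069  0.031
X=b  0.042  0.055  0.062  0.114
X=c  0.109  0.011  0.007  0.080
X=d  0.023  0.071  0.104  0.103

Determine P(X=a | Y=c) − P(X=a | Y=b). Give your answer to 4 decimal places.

0.0062

P(Y=c) = 0.069 + 0.062 + 0.007 + 0.104 = 0.242; P(X=a | Y=c) = 0.069/0.242 = 0.28512.
P(Y=b) = 0.053 + 0.055 + 0.011 + 0.071 = 0.190; P(X=a | Y=b) = 0.053/0.190 = 0.27895.
Difference = 0.0062.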